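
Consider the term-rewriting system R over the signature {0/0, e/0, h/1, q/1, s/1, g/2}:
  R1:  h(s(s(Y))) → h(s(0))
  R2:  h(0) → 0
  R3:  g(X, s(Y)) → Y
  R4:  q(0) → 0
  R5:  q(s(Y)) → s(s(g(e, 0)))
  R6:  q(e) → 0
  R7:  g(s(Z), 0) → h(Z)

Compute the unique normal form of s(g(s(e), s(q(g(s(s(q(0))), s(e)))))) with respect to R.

1. s(g(s(e), s(q(g(s(s(q(0))), s(e))))))  →  s(q(g(s(s(q(0))), s(e))))   [R3 at 1]
2. s(q(g(s(s(q(0))), s(e))))  →  s(q(e))   [R3 at 1.1]
3. s(q(e))  →  s(0)   [R6 at 1]

s(0)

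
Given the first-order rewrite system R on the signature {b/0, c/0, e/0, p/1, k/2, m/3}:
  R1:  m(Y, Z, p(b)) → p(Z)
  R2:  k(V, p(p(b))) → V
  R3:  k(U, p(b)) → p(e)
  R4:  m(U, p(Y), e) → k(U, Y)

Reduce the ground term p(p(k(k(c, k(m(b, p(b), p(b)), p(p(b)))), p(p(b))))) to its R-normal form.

p(p(c))

1. p(p(k(k(c, k(m(b, p(b), p(b)), p(p(b)))), p(p(b)))))  →  p(p(k(c, k(m(b, p(b), p(b)), p(p(b))))))   [R2 at 1.1]
2. p(p(k(c, k(m(b, p(b), p(b)), p(p(b))))))  →  p(p(k(c, m(b, p(b), p(b)))))   [R2 at 1.1.2]
3. p(p(k(c, m(b, p(b), p(b)))))  →  p(p(k(c, p(p(b)))))   [R1 at 1.1.2]
4. p(p(k(c, p(p(b)))))  →  p(p(c))   [R2 at 1.1]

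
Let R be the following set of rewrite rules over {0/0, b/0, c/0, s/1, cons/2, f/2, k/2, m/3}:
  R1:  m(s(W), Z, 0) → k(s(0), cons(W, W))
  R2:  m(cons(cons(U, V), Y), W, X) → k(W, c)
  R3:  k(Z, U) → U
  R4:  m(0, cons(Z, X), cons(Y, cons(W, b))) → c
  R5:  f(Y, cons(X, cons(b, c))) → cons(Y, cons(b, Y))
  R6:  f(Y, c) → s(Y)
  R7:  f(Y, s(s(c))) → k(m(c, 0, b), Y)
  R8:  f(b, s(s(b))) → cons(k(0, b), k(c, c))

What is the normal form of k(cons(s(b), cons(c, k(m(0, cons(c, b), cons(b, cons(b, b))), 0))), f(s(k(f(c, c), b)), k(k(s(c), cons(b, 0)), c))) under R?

1. k(cons(s(b), cons(c, k(m(0, cons(c, b), cons(b, cons(b, b))), 0))), f(s(k(f(c, c), b)), k(k(s(c), cons(b, 0)), c)))  →  f(s(k(f(c, c), b)), k(k(s(c), cons(b, 0)), c))   [R3 at ε]
2. f(s(k(f(c, c), b)), k(k(s(c), cons(b, 0)), c))  →  f(s(b), k(k(s(c), cons(b, 0)), c))   [R3 at 1.1]
3. f(s(b), k(k(s(c), cons(b, 0)), c))  →  f(s(b), c)   [R3 at 2]
4. f(s(b), c)  →  s(s(b))   [R6 at ε]

s(s(b))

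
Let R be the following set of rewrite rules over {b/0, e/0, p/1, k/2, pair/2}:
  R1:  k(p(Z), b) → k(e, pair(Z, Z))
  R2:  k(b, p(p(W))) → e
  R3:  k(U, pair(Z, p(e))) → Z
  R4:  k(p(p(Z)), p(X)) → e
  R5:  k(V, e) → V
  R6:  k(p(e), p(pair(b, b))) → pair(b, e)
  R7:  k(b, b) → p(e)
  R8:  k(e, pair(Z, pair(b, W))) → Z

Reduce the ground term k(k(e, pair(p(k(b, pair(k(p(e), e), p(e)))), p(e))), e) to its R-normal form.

1. k(k(e, pair(p(k(b, pair(k(p(e), e), p(e)))), p(e))), e)  →  k(e, pair(p(k(b, pair(k(p(e), e), p(e)))), p(e)))   [R5 at ε]
2. k(e, pair(p(k(b, pair(k(p(e), e), p(e)))), p(e)))  →  p(k(b, pair(k(p(e), e), p(e))))   [R3 at ε]
3. p(k(b, pair(k(p(e), e), p(e))))  →  p(k(p(e), e))   [R3 at 1]
4. p(k(p(e), e))  →  p(p(e))   [R5 at 1]

p(p(e))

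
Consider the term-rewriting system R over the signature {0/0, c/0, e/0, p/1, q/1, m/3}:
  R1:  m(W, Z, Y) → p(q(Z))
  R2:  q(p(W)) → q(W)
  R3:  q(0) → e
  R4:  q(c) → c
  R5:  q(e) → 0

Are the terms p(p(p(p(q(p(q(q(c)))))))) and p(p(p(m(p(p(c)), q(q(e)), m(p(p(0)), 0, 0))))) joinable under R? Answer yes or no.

no — NF(t₁) = p(p(p(p(c)))), NF(t₂) = p(p(p(p(0))))

Reduce t₁ = p(p(p(p(q(p(q(q(c)))))))):
1. p(p(p(p(q(p(q(q(c))))))))  →  p(p(p(p(q(q(q(c)))))))   [R2 at 1.1.1.1]
2. p(p(p(p(q(q(q(c)))))))  →  p(p(p(p(q(q(c))))))   [R4 at 1.1.1.1.1.1]
3. p(p(p(p(q(q(c))))))  →  p(p(p(p(q(c)))))   [R4 at 1.1.1.1.1]
4. p(p(p(p(q(c)))))  →  p(p(p(p(c))))   [R4 at 1.1.1.1]

Reduce t₂ = p(p(p(m(p(p(c)), q(q(e)), m(p(p(0)), 0, 0))))):
1. p(p(p(m(p(p(c)), q(q(e)), m(p(p(0)), 0, 0)))))  →  p(p(p(p(q(q(q(e)))))))   [R1 at 1.1.1]
2. p(p(p(p(q(q(q(e)))))))  →  p(p(p(p(q(q(0))))))   [R5 at 1.1.1.1.1.1]
3. p(p(p(p(q(q(0))))))  →  p(p(p(p(q(e)))))   [R3 at 1.1.1.1.1]
4. p(p(p(p(q(e)))))  →  p(p(p(p(0))))   [R5 at 1.1.1.1]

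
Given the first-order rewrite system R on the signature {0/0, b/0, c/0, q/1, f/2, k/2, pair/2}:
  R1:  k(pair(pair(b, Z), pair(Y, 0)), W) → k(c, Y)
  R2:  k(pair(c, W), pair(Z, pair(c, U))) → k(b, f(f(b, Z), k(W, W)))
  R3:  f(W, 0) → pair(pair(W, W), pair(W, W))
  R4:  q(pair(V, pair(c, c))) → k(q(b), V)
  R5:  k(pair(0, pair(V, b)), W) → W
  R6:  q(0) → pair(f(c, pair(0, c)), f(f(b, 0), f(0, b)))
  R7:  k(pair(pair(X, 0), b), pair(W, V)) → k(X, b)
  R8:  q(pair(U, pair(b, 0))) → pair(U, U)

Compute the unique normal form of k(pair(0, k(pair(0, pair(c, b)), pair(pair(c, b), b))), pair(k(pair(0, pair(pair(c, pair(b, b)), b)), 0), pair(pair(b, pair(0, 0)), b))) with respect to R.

pair(0, pair(pair(b, pair(0, 0)), b))

1. k(pair(0, k(pair(0, pair(c, b)), pair(pair(c, b), b))), pair(k(pair(0, pair(pair(c, pair(b, b)), b)), 0), pair(pair(b, pair(0, 0)), b)))  →  k(pair(0, pair(pair(c, b), b)), pair(k(pair(0, pair(pair(c, pair(b, b)), b)), 0), pair(pair(b, pair(0, 0)), b)))   [R5 at 1.2]
2. k(pair(0, pair(pair(c, b), b)), pair(k(pair(0, pair(pair(c, pair(b, b)), b)), 0), pair(pair(b, pair(0, 0)), b)))  →  pair(k(pair(0, pair(pair(c, pair(b, b)), b)), 0), pair(pair(b, pair(0, 0)), b))   [R5 at ε]
3. pair(k(pair(0, pair(pair(c, pair(b, b)), b)), 0), pair(pair(b, pair(0, 0)), b))  →  pair(0, pair(pair(b, pair(0, 0)), b))   [R5 at 1]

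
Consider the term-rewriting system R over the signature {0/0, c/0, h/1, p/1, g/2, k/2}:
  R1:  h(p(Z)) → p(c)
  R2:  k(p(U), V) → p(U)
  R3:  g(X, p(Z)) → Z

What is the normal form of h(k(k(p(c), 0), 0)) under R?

1. h(k(k(p(c), 0), 0))  →  h(k(p(c), 0))   [R2 at 1.1]
2. h(k(p(c), 0))  →  h(p(c))   [R2 at 1]
3. h(p(c))  →  p(c)   [R1 at ε]

p(c)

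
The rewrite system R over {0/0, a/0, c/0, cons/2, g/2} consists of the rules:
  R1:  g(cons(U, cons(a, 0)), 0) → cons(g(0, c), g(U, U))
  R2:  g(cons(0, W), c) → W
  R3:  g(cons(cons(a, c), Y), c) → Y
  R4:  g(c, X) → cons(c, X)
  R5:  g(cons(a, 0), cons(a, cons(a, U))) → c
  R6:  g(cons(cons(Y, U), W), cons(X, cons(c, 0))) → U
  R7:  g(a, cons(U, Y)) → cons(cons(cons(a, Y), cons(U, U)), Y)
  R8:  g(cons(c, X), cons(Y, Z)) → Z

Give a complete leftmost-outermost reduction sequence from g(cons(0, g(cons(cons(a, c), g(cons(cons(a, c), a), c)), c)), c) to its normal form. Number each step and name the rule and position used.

1. g(cons(0, g(cons(cons(a, c), g(cons(cons(a, c), a), c)), c)), c)  →  g(cons(cons(a, c), g(cons(cons(a, c), a), c)), c)   [R2 at ε]
2. g(cons(cons(a, c), g(cons(cons(a, c), a), c)), c)  →  g(cons(cons(a, c), a), c)   [R3 at ε]
3. g(cons(cons(a, c), a), c)  →  a   [R3 at ε]

a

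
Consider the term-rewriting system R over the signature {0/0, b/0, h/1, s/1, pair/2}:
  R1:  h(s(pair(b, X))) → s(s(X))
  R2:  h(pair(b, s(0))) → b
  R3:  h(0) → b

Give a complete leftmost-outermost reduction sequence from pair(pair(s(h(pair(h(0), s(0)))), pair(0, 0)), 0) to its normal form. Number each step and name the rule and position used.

1. pair(pair(s(h(pair(h(0), s(0)))), pair(0, 0)), 0)  →  pair(pair(s(h(pair(b, s(0)))), pair(0, 0)), 0)   [R3 at 1.1.1.1.1]
2. pair(pair(s(h(pair(b, s(0)))), pair(0, 0)), 0)  →  pair(pair(s(b), pair(0, 0)), 0)   [R2 at 1.1.1]

pair(pair(s(b), pair(0, 0)), 0)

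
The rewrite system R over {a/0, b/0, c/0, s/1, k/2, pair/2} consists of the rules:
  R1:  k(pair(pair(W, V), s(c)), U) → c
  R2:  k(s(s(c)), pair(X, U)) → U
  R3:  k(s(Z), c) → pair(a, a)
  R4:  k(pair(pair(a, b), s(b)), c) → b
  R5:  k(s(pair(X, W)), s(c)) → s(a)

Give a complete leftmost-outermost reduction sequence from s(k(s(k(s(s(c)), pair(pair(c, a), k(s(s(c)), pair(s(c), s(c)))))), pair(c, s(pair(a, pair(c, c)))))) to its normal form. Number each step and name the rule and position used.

1. s(k(s(k(s(s(c)), pair(pair(c, a), k(s(s(c)), pair(s(c), s(c)))))), pair(c, s(pair(a, pair(c, c))))))  →  s(k(s(k(s(s(c)), pair(s(c), s(c)))), pair(c, s(pair(a, pair(c, c))))))   [R2 at 1.1.1]
2. s(k(s(k(s(s(c)), pair(s(c), s(c)))), pair(c, s(pair(a, pair(c, c))))))  →  s(k(s(s(c)), pair(c, s(pair(a, pair(c, c))))))   [R2 at 1.1.1]
3. s(k(s(s(c)), pair(c, s(pair(a, pair(c, c))))))  →  s(s(pair(a, pair(c, c))))   [R2 at 1]

s(s(pair(a, pair(c, c))))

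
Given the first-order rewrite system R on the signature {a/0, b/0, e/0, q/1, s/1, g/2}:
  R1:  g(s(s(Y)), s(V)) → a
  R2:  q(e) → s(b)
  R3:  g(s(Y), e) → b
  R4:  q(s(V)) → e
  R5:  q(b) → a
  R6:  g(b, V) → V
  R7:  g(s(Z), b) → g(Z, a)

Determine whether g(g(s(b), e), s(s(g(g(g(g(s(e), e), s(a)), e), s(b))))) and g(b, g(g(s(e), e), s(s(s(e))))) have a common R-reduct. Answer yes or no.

no — NF(t₁) = s(s(s(b))), NF(t₂) = s(s(s(e)))

Reduce t₁ = g(g(s(b), e), s(s(g(g(g(g(s(e), e), s(a)), e), s(b))))):
1. g(g(s(b), e), s(s(g(g(g(g(s(e), e), s(a)), e), s(b)))))  →  g(b, s(s(g(g(g(g(s(e), e), s(a)), e), s(b)))))   [R3 at 1]
2. g(b, s(s(g(g(g(g(s(e), e), s(a)), e), s(b)))))  →  s(s(g(g(g(g(s(e), e), s(a)), e), s(b))))   [R6 at ε]
3. s(s(g(g(g(g(s(e), e), s(a)), e), s(b))))  →  s(s(g(g(g(b, s(a)), e), s(b))))   [R3 at 1.1.1.1.1]
4. s(s(g(g(g(b, s(a)), e), s(b))))  →  s(s(g(g(s(a), e), s(b))))   [R6 at 1.1.1.1]
5. s(s(g(g(s(a), e), s(b))))  →  s(s(g(b, s(b))))   [R3 at 1.1.1]
6. s(s(g(b, s(b))))  →  s(s(s(b)))   [R6 at 1.1]

Reduce t₂ = g(b, g(g(s(e), e), s(s(s(e))))):
1. g(b, g(g(s(e), e), s(s(s(e)))))  →  g(g(s(e), e), s(s(s(e))))   [R6 at ε]
2. g(g(s(e), e), s(s(s(e))))  →  g(b, s(s(s(e))))   [R3 at 1]
3. g(b, s(s(s(e))))  →  s(s(s(e)))   [R6 at ε]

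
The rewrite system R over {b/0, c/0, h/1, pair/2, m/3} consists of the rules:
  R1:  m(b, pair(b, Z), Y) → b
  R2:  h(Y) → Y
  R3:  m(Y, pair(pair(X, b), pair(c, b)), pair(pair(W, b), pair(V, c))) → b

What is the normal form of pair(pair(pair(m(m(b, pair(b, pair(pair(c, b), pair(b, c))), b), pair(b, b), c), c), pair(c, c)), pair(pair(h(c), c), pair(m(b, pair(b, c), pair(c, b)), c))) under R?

pair(pair(pair(b, c), pair(c, c)), pair(pair(c, c), pair(b, c)))

1. pair(pair(pair(m(m(b, pair(b, pair(pair(c, b), pair(b, c))), b), pair(b, b), c), c), pair(c, c)), pair(pair(h(c), c), pair(m(b, pair(b, c), pair(c, b)), c)))  →  pair(pair(pair(m(b, pair(b, b), c), c), pair(c, c)), pair(pair(h(c), c), pair(m(b, pair(b, c), pair(c, b)), c)))   [R1 at 1.1.1.1]
2. pair(pair(pair(m(b, pair(b, b), c), c), pair(c, c)), pair(pair(h(c), c), pair(m(b, pair(b, c), pair(c, b)), c)))  →  pair(pair(pair(b, c), pair(c, c)), pair(pair(h(c), c), pair(m(b, pair(b, c), pair(c, b)), c)))   [R1 at 1.1.1]
3. pair(pair(pair(b, c), pair(c, c)), pair(pair(h(c), c), pair(m(b, pair(b, c), pair(c, b)), c)))  →  pair(pair(pair(b, c), pair(c, c)), pair(pair(c, c), pair(m(b, pair(b, c), pair(c, b)), c)))   [R2 at 2.1.1]
4. pair(pair(pair(b, c), pair(c, c)), pair(pair(c, c), pair(m(b, pair(b, c), pair(c, b)), c)))  →  pair(pair(pair(b, c), pair(c, c)), pair(pair(c, c), pair(b, c)))   [R1 at 2.2.1]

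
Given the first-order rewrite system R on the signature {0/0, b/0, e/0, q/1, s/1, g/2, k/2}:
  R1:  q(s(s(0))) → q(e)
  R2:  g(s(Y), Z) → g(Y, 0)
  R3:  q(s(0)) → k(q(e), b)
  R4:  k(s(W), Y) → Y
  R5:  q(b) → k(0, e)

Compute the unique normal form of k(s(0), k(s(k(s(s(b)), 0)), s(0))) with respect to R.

s(0)

1. k(s(0), k(s(k(s(s(b)), 0)), s(0)))  →  k(s(k(s(s(b)), 0)), s(0))   [R4 at ε]
2. k(s(k(s(s(b)), 0)), s(0))  →  s(0)   [R4 at ε]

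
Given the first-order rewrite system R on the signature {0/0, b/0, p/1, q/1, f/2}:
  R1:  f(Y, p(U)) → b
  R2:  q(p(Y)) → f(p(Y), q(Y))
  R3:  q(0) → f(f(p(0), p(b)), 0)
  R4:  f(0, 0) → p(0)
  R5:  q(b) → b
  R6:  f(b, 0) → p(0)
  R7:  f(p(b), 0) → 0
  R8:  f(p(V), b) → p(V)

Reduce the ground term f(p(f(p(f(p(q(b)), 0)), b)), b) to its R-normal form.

p(p(0))

1. f(p(f(p(f(p(q(b)), 0)), b)), b)  →  p(f(p(f(p(q(b)), 0)), b))   [R8 at ε]
2. p(f(p(f(p(q(b)), 0)), b))  →  p(p(f(p(q(b)), 0)))   [R8 at 1]
3. p(p(f(p(q(b)), 0)))  →  p(p(f(p(b), 0)))   [R5 at 1.1.1.1]
4. p(p(f(p(b), 0)))  →  p(p(0))   [R7 at 1.1]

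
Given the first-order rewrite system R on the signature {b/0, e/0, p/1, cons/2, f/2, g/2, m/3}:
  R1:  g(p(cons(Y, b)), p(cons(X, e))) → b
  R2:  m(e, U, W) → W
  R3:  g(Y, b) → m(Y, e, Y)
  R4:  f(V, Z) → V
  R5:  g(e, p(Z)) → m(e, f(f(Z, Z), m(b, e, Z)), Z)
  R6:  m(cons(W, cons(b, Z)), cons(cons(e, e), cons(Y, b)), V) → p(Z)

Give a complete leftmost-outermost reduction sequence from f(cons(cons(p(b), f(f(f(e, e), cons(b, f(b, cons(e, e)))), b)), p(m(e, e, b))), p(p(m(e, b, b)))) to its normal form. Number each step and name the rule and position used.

cons(cons(p(b), e), p(b))

1. f(cons(cons(p(b), f(f(f(e, e), cons(b, f(b, cons(e, e)))), b)), p(m(e, e, b))), p(p(m(e, b, b))))  →  cons(cons(p(b), f(f(f(e, e), cons(b, f(b, cons(e, e)))), b)), p(m(e, e, b)))   [R4 at ε]
2. cons(cons(p(b), f(f(f(e, e), cons(b, f(b, cons(e, e)))), b)), p(m(e, e, b)))  →  cons(cons(p(b), f(f(e, e), cons(b, f(b, cons(e, e))))), p(m(e, e, b)))   [R4 at 1.2]
3. cons(cons(p(b), f(f(e, e), cons(b, f(b, cons(e, e))))), p(m(e, e, b)))  →  cons(cons(p(b), f(e, e)), p(m(e, e, b)))   [R4 at 1.2]
4. cons(cons(p(b), f(e, e)), p(m(e, e, b)))  →  cons(cons(p(b), e), p(m(e, e, b)))   [R4 at 1.2]
5. cons(cons(p(b), e), p(m(e, e, b)))  →  cons(cons(p(b), e), p(b))   [R2 at 2.1]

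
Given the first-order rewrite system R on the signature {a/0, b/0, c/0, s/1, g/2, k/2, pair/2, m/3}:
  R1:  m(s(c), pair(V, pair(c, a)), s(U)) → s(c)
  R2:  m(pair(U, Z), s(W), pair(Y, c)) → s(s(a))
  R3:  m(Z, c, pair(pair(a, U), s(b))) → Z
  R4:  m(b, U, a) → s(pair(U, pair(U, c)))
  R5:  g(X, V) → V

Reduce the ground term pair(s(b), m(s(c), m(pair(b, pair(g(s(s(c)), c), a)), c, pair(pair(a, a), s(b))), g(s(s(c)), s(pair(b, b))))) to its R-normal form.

1. pair(s(b), m(s(c), m(pair(b, pair(g(s(s(c)), c), a)), c, pair(pair(a, a), s(b))), g(s(s(c)), s(pair(b, b)))))  →  pair(s(b), m(s(c), pair(b, pair(g(s(s(c)), c), a)), g(s(s(c)), s(pair(b, b)))))   [R3 at 2.2]
2. pair(s(b), m(s(c), pair(b, pair(g(s(s(c)), c), a)), g(s(s(c)), s(pair(b, b)))))  →  pair(s(b), m(s(c), pair(b, pair(c, a)), g(s(s(c)), s(pair(b, b)))))   [R5 at 2.2.2.1]
3. pair(s(b), m(s(c), pair(b, pair(c, a)), g(s(s(c)), s(pair(b, b)))))  →  pair(s(b), m(s(c), pair(b, pair(c, a)), s(pair(b, b))))   [R5 at 2.3]
4. pair(s(b), m(s(c), pair(b, pair(c, a)), s(pair(b, b))))  →  pair(s(b), s(c))   [R1 at 2]

pair(s(b), s(c))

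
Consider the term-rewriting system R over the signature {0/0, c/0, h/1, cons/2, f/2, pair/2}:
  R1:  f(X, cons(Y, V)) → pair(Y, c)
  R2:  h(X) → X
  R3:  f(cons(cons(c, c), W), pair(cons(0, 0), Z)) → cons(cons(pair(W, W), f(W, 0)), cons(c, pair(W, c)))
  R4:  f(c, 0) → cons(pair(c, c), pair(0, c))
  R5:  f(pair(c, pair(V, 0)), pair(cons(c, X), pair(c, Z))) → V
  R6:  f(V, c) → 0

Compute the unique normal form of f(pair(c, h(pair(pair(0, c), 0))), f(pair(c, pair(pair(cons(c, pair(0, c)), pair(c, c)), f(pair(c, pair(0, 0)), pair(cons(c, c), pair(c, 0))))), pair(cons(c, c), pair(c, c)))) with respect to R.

1. f(pair(c, h(pair(pair(0, c), 0))), f(pair(c, pair(pair(cons(c, pair(0, c)), pair(c, c)), f(pair(c, pair(0, 0)), pair(cons(c, c), pair(c, 0))))), pair(cons(c, c), pair(c, c))))  →  f(pair(c, pair(pair(0, c), 0)), f(pair(c, pair(pair(cons(c, pair(0, c)), pair(c, c)), f(pair(c, pair(0, 0)), pair(cons(c, c), pair(c, 0))))), pair(cons(c, c), pair(c, c))))   [R2 at 1.2]
2. f(pair(c, pair(pair(0, c), 0)), f(pair(c, pair(pair(cons(c, pair(0, c)), pair(c, c)), f(pair(c, pair(0, 0)), pair(cons(c, c), pair(c, 0))))), pair(cons(c, c), pair(c, c))))  →  f(pair(c, pair(pair(0, c), 0)), f(pair(c, pair(pair(cons(c, pair(0, c)), pair(c, c)), 0)), pair(cons(c, c), pair(c, c))))   [R5 at 2.1.2.2]
3. f(pair(c, pair(pair(0, c), 0)), f(pair(c, pair(pair(cons(c, pair(0, c)), pair(c, c)), 0)), pair(cons(c, c), pair(c, c))))  →  f(pair(c, pair(pair(0, c), 0)), pair(cons(c, pair(0, c)), pair(c, c)))   [R5 at 2]
4. f(pair(c, pair(pair(0, c), 0)), pair(cons(c, pair(0, c)), pair(c, c)))  →  pair(0, c)   [R5 at ε]

pair(0, c)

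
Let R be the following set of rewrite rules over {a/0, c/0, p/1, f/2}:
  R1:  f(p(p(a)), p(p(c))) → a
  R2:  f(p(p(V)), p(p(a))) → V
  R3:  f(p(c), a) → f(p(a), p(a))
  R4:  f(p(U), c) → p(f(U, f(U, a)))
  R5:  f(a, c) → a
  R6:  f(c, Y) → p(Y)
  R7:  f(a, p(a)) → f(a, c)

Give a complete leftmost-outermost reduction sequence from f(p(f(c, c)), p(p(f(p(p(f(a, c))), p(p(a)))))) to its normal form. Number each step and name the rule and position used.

1. f(p(f(c, c)), p(p(f(p(p(f(a, c))), p(p(a))))))  →  f(p(p(c)), p(p(f(p(p(f(a, c))), p(p(a))))))   [R6 at 1.1]
2. f(p(p(c)), p(p(f(p(p(f(a, c))), p(p(a))))))  →  f(p(p(c)), p(p(f(a, c))))   [R2 at 2.1.1]
3. f(p(p(c)), p(p(f(a, c))))  →  f(p(p(c)), p(p(a)))   [R5 at 2.1.1]
4. f(p(p(c)), p(p(a)))  →  c   [R2 at ε]

c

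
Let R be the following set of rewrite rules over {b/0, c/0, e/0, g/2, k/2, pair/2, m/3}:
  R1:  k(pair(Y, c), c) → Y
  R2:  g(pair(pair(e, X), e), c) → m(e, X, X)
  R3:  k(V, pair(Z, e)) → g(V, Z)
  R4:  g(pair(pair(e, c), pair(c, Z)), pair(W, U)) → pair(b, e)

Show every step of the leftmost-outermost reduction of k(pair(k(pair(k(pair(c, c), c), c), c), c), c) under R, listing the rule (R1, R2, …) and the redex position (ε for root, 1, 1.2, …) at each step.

1. k(pair(k(pair(k(pair(c, c), c), c), c), c), c)  →  k(pair(k(pair(c, c), c), c), c)   [R1 at ε]
2. k(pair(k(pair(c, c), c), c), c)  →  k(pair(c, c), c)   [R1 at ε]
3. k(pair(c, c), c)  →  c   [R1 at ε]

c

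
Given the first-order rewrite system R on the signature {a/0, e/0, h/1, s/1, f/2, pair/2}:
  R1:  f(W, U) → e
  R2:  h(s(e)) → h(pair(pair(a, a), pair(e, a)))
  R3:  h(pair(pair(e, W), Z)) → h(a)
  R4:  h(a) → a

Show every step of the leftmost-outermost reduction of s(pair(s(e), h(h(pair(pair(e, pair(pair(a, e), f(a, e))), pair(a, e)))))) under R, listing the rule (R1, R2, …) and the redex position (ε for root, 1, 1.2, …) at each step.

s(pair(s(e), a))

1. s(pair(s(e), h(h(pair(pair(e, pair(pair(a, e), f(a, e))), pair(a, e))))))  →  s(pair(s(e), h(h(a))))   [R3 at 1.2.1]
2. s(pair(s(e), h(h(a))))  →  s(pair(s(e), h(a)))   [R4 at 1.2.1]
3. s(pair(s(e), h(a)))  →  s(pair(s(e), a))   [R4 at 1.2]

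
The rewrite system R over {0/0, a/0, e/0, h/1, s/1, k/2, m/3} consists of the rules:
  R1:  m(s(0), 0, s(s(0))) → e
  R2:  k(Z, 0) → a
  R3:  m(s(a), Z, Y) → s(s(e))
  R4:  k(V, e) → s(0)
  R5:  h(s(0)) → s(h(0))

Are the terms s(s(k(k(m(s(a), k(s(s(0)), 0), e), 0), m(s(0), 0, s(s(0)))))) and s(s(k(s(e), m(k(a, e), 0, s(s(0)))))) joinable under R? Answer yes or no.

yes — NF(t₁) = s(s(s(0))), NF(t₂) = s(s(s(0)))

Reduce t₁ = s(s(k(k(m(s(a), k(s(s(0)), 0), e), 0), m(s(0), 0, s(s(0)))))):
1. s(s(k(k(m(s(a), k(s(s(0)), 0), e), 0), m(s(0), 0, s(s(0))))))  →  s(s(k(a, m(s(0), 0, s(s(0))))))   [R2 at 1.1.1]
2. s(s(k(a, m(s(0), 0, s(s(0))))))  →  s(s(k(a, e)))   [R1 at 1.1.2]
3. s(s(k(a, e)))  →  s(s(s(0)))   [R4 at 1.1]

Reduce t₂ = s(s(k(s(e), m(k(a, e), 0, s(s(0)))))):
1. s(s(k(s(e), m(k(a, e), 0, s(s(0))))))  →  s(s(k(s(e), m(s(0), 0, s(s(0))))))   [R4 at 1.1.2.1]
2. s(s(k(s(e), m(s(0), 0, s(s(0))))))  →  s(s(k(s(e), e)))   [R1 at 1.1.2]
3. s(s(k(s(e), e)))  →  s(s(s(0)))   [R4 at 1.1]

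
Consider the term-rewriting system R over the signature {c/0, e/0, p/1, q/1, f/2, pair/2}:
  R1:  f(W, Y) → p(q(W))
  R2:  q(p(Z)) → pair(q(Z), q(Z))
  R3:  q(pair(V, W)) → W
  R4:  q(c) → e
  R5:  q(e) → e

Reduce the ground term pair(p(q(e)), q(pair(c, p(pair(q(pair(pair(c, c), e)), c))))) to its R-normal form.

pair(p(e), p(pair(e, c)))

1. pair(p(q(e)), q(pair(c, p(pair(q(pair(pair(c, c), e)), c)))))  →  pair(p(e), q(pair(c, p(pair(q(pair(pair(c, c), e)), c)))))   [R5 at 1.1]
2. pair(p(e), q(pair(c, p(pair(q(pair(pair(c, c), e)), c)))))  →  pair(p(e), p(pair(q(pair(pair(c, c), e)), c)))   [R3 at 2]
3. pair(p(e), p(pair(q(pair(pair(c, c), e)), c)))  →  pair(p(e), p(pair(e, c)))   [R3 at 2.1.1]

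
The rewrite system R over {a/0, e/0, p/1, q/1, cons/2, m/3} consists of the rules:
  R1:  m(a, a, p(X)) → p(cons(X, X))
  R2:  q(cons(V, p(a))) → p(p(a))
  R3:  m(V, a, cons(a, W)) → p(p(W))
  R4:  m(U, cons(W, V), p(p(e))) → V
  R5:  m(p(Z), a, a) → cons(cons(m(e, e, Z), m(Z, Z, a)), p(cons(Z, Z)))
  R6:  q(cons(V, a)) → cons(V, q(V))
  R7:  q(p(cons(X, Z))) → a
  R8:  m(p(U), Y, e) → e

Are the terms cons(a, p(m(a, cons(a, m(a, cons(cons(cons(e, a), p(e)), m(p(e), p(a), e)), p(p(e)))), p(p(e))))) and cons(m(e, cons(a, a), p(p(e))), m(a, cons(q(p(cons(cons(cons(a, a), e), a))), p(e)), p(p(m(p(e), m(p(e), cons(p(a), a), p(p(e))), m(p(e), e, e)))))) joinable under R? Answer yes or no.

yes — NF(t₁) = cons(a, p(e)), NF(t₂) = cons(a, p(e))

Reduce t₁ = cons(a, p(m(a, cons(a, m(a, cons(cons(cons(e, a), p(e)), m(p(e), p(a), e)), p(p(e)))), p(p(e))))):
1. cons(a, p(m(a, cons(a, m(a, cons(cons(cons(e, a), p(e)), m(p(e), p(a), e)), p(p(e)))), p(p(e)))))  →  cons(a, p(m(a, cons(cons(cons(e, a), p(e)), m(p(e), p(a), e)), p(p(e)))))   [R4 at 2.1]
2. cons(a, p(m(a, cons(cons(cons(e, a), p(e)), m(p(e), p(a), e)), p(p(e)))))  →  cons(a, p(m(p(e), p(a), e)))   [R4 at 2.1]
3. cons(a, p(m(p(e), p(a), e)))  →  cons(a, p(e))   [R8 at 2.1]

Reduce t₂ = cons(m(e, cons(a, a), p(p(e))), m(a, cons(q(p(cons(cons(cons(a, a), e), a))), p(e)), p(p(m(p(e), m(p(e), cons(p(a), a), p(p(e))), m(p(e), e, e)))))):
1. cons(m(e, cons(a, a), p(p(e))), m(a, cons(q(p(cons(cons(cons(a, a), e), a))), p(e)), p(p(m(p(e), m(p(e), cons(p(a), a), p(p(e))), m(p(e), e, e))))))  →  cons(a, m(a, cons(q(p(cons(cons(cons(a, a), e), a))), p(e)), p(p(m(p(e), m(p(e), cons(p(a), a), p(p(e))), m(p(e), e, e))))))   [R4 at 1]
2. cons(a, m(a, cons(q(p(cons(cons(cons(a, a), e), a))), p(e)), p(p(m(p(e), m(p(e), cons(p(a), a), p(p(e))), m(p(e), e, e))))))  →  cons(a, m(a, cons(a, p(e)), p(p(m(p(e), m(p(e), cons(p(a), a), p(p(e))), m(p(e), e, e))))))   [R7 at 2.2.1]
3. cons(a, m(a, cons(a, p(e)), p(p(m(p(e), m(p(e), cons(p(a), a), p(p(e))), m(p(e), e, e))))))  →  cons(a, m(a, cons(a, p(e)), p(p(m(p(e), a, m(p(e), e, e))))))   [R4 at 2.3.1.1.2]
4. cons(a, m(a, cons(a, p(e)), p(p(m(p(e), a, m(p(e), e, e))))))  →  cons(a, m(a, cons(a, p(e)), p(p(m(p(e), a, e)))))   [R8 at 2.3.1.1.3]
5. cons(a, m(a, cons(a, p(e)), p(p(m(p(e), a, e)))))  →  cons(a, m(a, cons(a, p(e)), p(p(e))))   [R8 at 2.3.1.1]
6. cons(a, m(a, cons(a, p(e)), p(p(e))))  →  cons(a, p(e))   [R4 at 2]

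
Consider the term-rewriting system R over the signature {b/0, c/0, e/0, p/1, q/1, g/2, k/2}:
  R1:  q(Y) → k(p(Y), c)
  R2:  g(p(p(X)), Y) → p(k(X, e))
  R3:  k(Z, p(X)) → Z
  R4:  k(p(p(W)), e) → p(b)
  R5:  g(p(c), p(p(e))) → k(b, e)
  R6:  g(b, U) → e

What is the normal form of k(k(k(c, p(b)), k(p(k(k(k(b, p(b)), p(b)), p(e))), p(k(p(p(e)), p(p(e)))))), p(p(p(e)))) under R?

1. k(k(k(c, p(b)), k(p(k(k(k(b, p(b)), p(b)), p(e))), p(k(p(p(e)), p(p(e)))))), p(p(p(e))))  →  k(k(c, p(b)), k(p(k(k(k(b, p(b)), p(b)), p(e))), p(k(p(p(e)), p(p(e))))))   [R3 at ε]
2. k(k(c, p(b)), k(p(k(k(k(b, p(b)), p(b)), p(e))), p(k(p(p(e)), p(p(e))))))  →  k(c, k(p(k(k(k(b, p(b)), p(b)), p(e))), p(k(p(p(e)), p(p(e))))))   [R3 at 1]
3. k(c, k(p(k(k(k(b, p(b)), p(b)), p(e))), p(k(p(p(e)), p(p(e))))))  →  k(c, p(k(k(k(b, p(b)), p(b)), p(e))))   [R3 at 2]
4. k(c, p(k(k(k(b, p(b)), p(b)), p(e))))  →  c   [R3 at ε]

c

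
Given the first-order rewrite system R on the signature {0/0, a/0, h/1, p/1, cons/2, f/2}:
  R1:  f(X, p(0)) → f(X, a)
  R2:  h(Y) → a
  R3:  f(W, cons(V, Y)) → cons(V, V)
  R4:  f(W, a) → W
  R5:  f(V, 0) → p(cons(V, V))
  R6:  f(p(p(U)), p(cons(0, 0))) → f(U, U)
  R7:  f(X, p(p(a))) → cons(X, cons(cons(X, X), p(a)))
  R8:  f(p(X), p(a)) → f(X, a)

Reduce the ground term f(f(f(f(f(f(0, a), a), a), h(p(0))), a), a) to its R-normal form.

1. f(f(f(f(f(f(0, a), a), a), h(p(0))), a), a)  →  f(f(f(f(f(0, a), a), a), h(p(0))), a)   [R4 at ε]
2. f(f(f(f(f(0, a), a), a), h(p(0))), a)  →  f(f(f(f(0, a), a), a), h(p(0)))   [R4 at ε]
3. f(f(f(f(0, a), a), a), h(p(0)))  →  f(f(f(0, a), a), h(p(0)))   [R4 at 1]
4. f(f(f(0, a), a), h(p(0)))  →  f(f(0, a), h(p(0)))   [R4 at 1]
5. f(f(0, a), h(p(0)))  →  f(0, h(p(0)))   [R4 at 1]
6. f(0, h(p(0)))  →  f(0, a)   [R2 at 2]
7. f(0, a)  →  0   [R4 at ε]

0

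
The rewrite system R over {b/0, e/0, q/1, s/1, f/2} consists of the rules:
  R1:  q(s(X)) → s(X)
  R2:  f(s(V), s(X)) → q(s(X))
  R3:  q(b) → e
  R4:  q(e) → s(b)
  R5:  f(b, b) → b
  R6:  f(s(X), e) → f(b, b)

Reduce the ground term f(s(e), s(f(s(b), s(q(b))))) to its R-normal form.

1. f(s(e), s(f(s(b), s(q(b)))))  →  q(s(f(s(b), s(q(b)))))   [R2 at ε]
2. q(s(f(s(b), s(q(b)))))  →  s(f(s(b), s(q(b))))   [R1 at ε]
3. s(f(s(b), s(q(b))))  →  s(q(s(q(b))))   [R2 at 1]
4. s(q(s(q(b))))  →  s(s(q(b)))   [R1 at 1]
5. s(s(q(b)))  →  s(s(e))   [R3 at 1.1]

s(s(e))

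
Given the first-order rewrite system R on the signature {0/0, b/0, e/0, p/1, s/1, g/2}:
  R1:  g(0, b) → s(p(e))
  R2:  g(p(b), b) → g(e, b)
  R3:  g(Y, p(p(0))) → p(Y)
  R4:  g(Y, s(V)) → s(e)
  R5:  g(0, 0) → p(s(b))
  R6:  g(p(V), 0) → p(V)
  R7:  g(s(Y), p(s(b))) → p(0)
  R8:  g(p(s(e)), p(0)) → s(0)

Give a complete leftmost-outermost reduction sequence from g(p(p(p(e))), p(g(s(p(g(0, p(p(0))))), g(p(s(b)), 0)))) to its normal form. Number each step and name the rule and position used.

1. g(p(p(p(e))), p(g(s(p(g(0, p(p(0))))), g(p(s(b)), 0))))  →  g(p(p(p(e))), p(g(s(p(p(0))), g(p(s(b)), 0))))   [R3 at 2.1.1.1.1]
2. g(p(p(p(e))), p(g(s(p(p(0))), g(p(s(b)), 0))))  →  g(p(p(p(e))), p(g(s(p(p(0))), p(s(b)))))   [R6 at 2.1.2]
3. g(p(p(p(e))), p(g(s(p(p(0))), p(s(b)))))  →  g(p(p(p(e))), p(p(0)))   [R7 at 2.1]
4. g(p(p(p(e))), p(p(0)))  →  p(p(p(p(e))))   [R3 at ε]

p(p(p(p(e))))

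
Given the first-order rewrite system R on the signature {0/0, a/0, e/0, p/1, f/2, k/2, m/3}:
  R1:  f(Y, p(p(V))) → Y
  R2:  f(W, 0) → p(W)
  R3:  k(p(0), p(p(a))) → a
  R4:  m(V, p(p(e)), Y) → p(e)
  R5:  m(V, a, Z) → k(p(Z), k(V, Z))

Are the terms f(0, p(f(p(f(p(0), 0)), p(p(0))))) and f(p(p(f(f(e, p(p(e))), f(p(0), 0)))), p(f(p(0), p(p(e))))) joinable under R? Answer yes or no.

Reduce t₁ = f(0, p(f(p(f(p(0), 0)), p(p(0))))):
1. f(0, p(f(p(f(p(0), 0)), p(p(0)))))  →  f(0, p(p(f(p(0), 0))))   [R1 at 2.1]
2. f(0, p(p(f(p(0), 0))))  →  0   [R1 at ε]

Reduce t₂ = f(p(p(f(f(e, p(p(e))), f(p(0), 0)))), p(f(p(0), p(p(e))))):
1. f(p(p(f(f(e, p(p(e))), f(p(0), 0)))), p(f(p(0), p(p(e)))))  →  f(p(p(f(e, f(p(0), 0)))), p(f(p(0), p(p(e)))))   [R1 at 1.1.1.1]
2. f(p(p(f(e, f(p(0), 0)))), p(f(p(0), p(p(e)))))  →  f(p(p(f(e, p(p(0))))), p(f(p(0), p(p(e)))))   [R2 at 1.1.1.2]
3. f(p(p(f(e, p(p(0))))), p(f(p(0), p(p(e)))))  →  f(p(p(e)), p(f(p(0), p(p(e)))))   [R1 at 1.1.1]
4. f(p(p(e)), p(f(p(0), p(p(e)))))  →  f(p(p(e)), p(p(0)))   [R1 at 2.1]
5. f(p(p(e)), p(p(0)))  →  p(p(e))   [R1 at ε]

no — NF(t₁) = 0, NF(t₂) = p(p(e))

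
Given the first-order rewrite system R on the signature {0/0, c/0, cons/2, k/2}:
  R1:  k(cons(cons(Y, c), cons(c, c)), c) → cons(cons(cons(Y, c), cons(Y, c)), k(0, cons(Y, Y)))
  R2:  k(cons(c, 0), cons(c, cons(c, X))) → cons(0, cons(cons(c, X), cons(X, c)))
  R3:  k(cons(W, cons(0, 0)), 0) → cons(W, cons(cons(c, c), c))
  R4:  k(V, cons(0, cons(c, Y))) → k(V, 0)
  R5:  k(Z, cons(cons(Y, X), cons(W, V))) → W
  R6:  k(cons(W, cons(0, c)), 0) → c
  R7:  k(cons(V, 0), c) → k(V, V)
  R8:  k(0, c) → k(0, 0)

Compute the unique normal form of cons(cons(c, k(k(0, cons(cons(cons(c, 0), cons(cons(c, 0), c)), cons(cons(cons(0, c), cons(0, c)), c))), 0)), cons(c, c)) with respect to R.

cons(cons(c, c), cons(c, c))

1. cons(cons(c, k(k(0, cons(cons(cons(c, 0), cons(cons(c, 0), c)), cons(cons(cons(0, c), cons(0, c)), c))), 0)), cons(c, c))  →  cons(cons(c, k(cons(cons(0, c), cons(0, c)), 0)), cons(c, c))   [R5 at 1.2.1]
2. cons(cons(c, k(cons(cons(0, c), cons(0, c)), 0)), cons(c, c))  →  cons(cons(c, c), cons(c, c))   [R6 at 1.2]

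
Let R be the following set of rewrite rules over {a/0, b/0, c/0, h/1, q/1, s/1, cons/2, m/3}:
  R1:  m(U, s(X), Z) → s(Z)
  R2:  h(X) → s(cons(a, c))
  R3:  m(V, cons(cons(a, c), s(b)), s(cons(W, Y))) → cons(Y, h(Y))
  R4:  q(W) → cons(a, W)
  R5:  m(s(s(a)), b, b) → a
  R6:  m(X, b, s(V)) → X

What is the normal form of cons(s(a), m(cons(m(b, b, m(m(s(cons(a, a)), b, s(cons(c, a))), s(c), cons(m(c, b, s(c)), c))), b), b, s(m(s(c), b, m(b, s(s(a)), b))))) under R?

cons(s(a), cons(b, b))

1. cons(s(a), m(cons(m(b, b, m(m(s(cons(a, a)), b, s(cons(c, a))), s(c), cons(m(c, b, s(c)), c))), b), b, s(m(s(c), b, m(b, s(s(a)), b)))))  →  cons(s(a), cons(m(b, b, m(m(s(cons(a, a)), b, s(cons(c, a))), s(c), cons(m(c, b, s(c)), c))), b))   [R6 at 2]
2. cons(s(a), cons(m(b, b, m(m(s(cons(a, a)), b, s(cons(c, a))), s(c), cons(m(c, b, s(c)), c))), b))  →  cons(s(a), cons(m(b, b, s(cons(m(c, b, s(c)), c))), b))   [R1 at 2.1.3]
3. cons(s(a), cons(m(b, b, s(cons(m(c, b, s(c)), c))), b))  →  cons(s(a), cons(b, b))   [R6 at 2.1]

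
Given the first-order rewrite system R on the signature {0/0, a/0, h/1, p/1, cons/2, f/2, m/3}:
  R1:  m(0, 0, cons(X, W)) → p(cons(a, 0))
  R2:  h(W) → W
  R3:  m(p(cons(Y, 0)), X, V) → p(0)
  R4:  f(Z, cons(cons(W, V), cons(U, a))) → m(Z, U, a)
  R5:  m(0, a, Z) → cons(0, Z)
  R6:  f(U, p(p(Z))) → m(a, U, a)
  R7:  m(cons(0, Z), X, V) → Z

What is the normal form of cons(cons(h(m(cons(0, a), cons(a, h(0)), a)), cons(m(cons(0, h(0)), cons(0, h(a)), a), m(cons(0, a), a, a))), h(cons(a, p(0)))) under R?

1. cons(cons(h(m(cons(0, a), cons(a, h(0)), a)), cons(m(cons(0, h(0)), cons(0, h(a)), a), m(cons(0, a), a, a))), h(cons(a, p(0))))  →  cons(cons(m(cons(0, a), cons(a, h(0)), a), cons(m(cons(0, h(0)), cons(0, h(a)), a), m(cons(0, a), a, a))), h(cons(a, p(0))))   [R2 at 1.1]
2. cons(cons(m(cons(0, a), cons(a, h(0)), a), cons(m(cons(0, h(0)), cons(0, h(a)), a), m(cons(0, a), a, a))), h(cons(a, p(0))))  →  cons(cons(a, cons(m(cons(0, h(0)), cons(0, h(a)), a), m(cons(0, a), a, a))), h(cons(a, p(0))))   [R7 at 1.1]
3. cons(cons(a, cons(m(cons(0, h(0)), cons(0, h(a)), a), m(cons(0, a), a, a))), h(cons(a, p(0))))  →  cons(cons(a, cons(h(0), m(cons(0, a), a, a))), h(cons(a, p(0))))   [R7 at 1.2.1]
4. cons(cons(a, cons(h(0), m(cons(0, a), a, a))), h(cons(a, p(0))))  →  cons(cons(a, cons(0, m(cons(0, a), a, a))), h(cons(a, p(0))))   [R2 at 1.2.1]
5. cons(cons(a, cons(0, m(cons(0, a), a, a))), h(cons(a, p(0))))  →  cons(cons(a, cons(0, a)), h(cons(a, p(0))))   [R7 at 1.2.2]
6. cons(cons(a, cons(0, a)), h(cons(a, p(0))))  →  cons(cons(a, cons(0, a)), cons(a, p(0)))   [R2 at 2]

cons(cons(a, cons(0, a)), cons(a, p(0)))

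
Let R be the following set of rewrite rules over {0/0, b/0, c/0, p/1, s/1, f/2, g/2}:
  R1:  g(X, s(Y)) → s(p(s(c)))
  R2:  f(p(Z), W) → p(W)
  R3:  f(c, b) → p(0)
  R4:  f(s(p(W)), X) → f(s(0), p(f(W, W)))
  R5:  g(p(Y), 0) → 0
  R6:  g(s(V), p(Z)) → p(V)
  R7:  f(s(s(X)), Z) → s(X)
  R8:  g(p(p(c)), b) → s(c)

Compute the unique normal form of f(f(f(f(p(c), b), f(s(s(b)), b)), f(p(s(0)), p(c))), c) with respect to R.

p(c)

1. f(f(f(f(p(c), b), f(s(s(b)), b)), f(p(s(0)), p(c))), c)  →  f(f(f(p(b), f(s(s(b)), b)), f(p(s(0)), p(c))), c)   [R2 at 1.1.1]
2. f(f(f(p(b), f(s(s(b)), b)), f(p(s(0)), p(c))), c)  →  f(f(p(f(s(s(b)), b)), f(p(s(0)), p(c))), c)   [R2 at 1.1]
3. f(f(p(f(s(s(b)), b)), f(p(s(0)), p(c))), c)  →  f(p(f(p(s(0)), p(c))), c)   [R2 at 1]
4. f(p(f(p(s(0)), p(c))), c)  →  p(c)   [R2 at ε]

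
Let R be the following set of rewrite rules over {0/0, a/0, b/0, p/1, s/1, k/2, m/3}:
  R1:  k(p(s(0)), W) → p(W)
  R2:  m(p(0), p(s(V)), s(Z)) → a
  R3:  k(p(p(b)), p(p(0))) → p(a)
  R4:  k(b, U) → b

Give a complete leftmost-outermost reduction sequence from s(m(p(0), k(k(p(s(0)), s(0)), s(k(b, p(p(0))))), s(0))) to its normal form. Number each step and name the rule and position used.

s(a)

1. s(m(p(0), k(k(p(s(0)), s(0)), s(k(b, p(p(0))))), s(0)))  →  s(m(p(0), k(p(s(0)), s(k(b, p(p(0))))), s(0)))   [R1 at 1.2.1]
2. s(m(p(0), k(p(s(0)), s(k(b, p(p(0))))), s(0)))  →  s(m(p(0), p(s(k(b, p(p(0))))), s(0)))   [R1 at 1.2]
3. s(m(p(0), p(s(k(b, p(p(0))))), s(0)))  →  s(a)   [R2 at 1]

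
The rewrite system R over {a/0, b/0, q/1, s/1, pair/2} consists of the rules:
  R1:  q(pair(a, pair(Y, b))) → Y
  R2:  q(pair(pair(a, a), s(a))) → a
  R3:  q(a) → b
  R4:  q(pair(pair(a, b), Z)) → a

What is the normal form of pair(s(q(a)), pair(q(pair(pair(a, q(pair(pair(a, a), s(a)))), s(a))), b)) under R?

1. pair(s(q(a)), pair(q(pair(pair(a, q(pair(pair(a, a), s(a)))), s(a))), b))  →  pair(s(b), pair(q(pair(pair(a, q(pair(pair(a, a), s(a)))), s(a))), b))   [R3 at 1.1]
2. pair(s(b), pair(q(pair(pair(a, q(pair(pair(a, a), s(a)))), s(a))), b))  →  pair(s(b), pair(q(pair(pair(a, a), s(a))), b))   [R2 at 2.1.1.1.2]
3. pair(s(b), pair(q(pair(pair(a, a), s(a))), b))  →  pair(s(b), pair(a, b))   [R2 at 2.1]

pair(s(b), pair(a, b))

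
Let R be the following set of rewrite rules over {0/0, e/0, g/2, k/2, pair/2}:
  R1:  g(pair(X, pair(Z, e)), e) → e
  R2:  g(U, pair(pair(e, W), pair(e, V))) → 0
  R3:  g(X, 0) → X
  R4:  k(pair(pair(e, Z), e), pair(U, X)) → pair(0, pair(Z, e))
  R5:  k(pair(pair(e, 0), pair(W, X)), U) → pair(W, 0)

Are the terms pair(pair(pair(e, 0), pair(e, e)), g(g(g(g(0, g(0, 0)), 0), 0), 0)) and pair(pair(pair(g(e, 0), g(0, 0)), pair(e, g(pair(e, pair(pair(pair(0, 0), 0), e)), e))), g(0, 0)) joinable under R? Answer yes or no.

Reduce t₁ = pair(pair(pair(e, 0), pair(e, e)), g(g(g(g(0, g(0, 0)), 0), 0), 0)):
1. pair(pair(pair(e, 0), pair(e, e)), g(g(g(g(0, g(0, 0)), 0), 0), 0))  →  pair(pair(pair(e, 0), pair(e, e)), g(g(g(0, g(0, 0)), 0), 0))   [R3 at 2]
2. pair(pair(pair(e, 0), pair(e, e)), g(g(g(0, g(0, 0)), 0), 0))  →  pair(pair(pair(e, 0), pair(e, e)), g(g(0, g(0, 0)), 0))   [R3 at 2]
3. pair(pair(pair(e, 0), pair(e, e)), g(g(0, g(0, 0)), 0))  →  pair(pair(pair(e, 0), pair(e, e)), g(0, g(0, 0)))   [R3 at 2]
4. pair(pair(pair(e, 0), pair(e, e)), g(0, g(0, 0)))  →  pair(pair(pair(e, 0), pair(e, e)), g(0, 0))   [R3 at 2.2]
5. pair(pair(pair(e, 0), pair(e, e)), g(0, 0))  →  pair(pair(pair(e, 0), pair(e, e)), 0)   [R3 at 2]

Reduce t₂ = pair(pair(pair(g(e, 0), g(0, 0)), pair(e, g(pair(e, pair(pair(pair(0, 0), 0), e)), e))), g(0, 0)):
1. pair(pair(pair(g(e, 0), g(0, 0)), pair(e, g(pair(e, pair(pair(pair(0, 0), 0), e)), e))), g(0, 0))  →  pair(pair(pair(e, g(0, 0)), pair(e, g(pair(e, pair(pair(pair(0, 0), 0), e)), e))), g(0, 0))   [R3 at 1.1.1]
2. pair(pair(pair(e, g(0, 0)), pair(e, g(pair(e, pair(pair(pair(0, 0), 0), e)), e))), g(0, 0))  →  pair(pair(pair(e, 0), pair(e, g(pair(e, pair(pair(pair(0, 0), 0), e)), e))), g(0, 0))   [R3 at 1.1.2]
3. pair(pair(pair(e, 0), pair(e, g(pair(e, pair(pair(pair(0, 0), 0), e)), e))), g(0, 0))  →  pair(pair(pair(e, 0), pair(e, e)), g(0, 0))   [R1 at 1.2.2]
4. pair(pair(pair(e, 0), pair(e, e)), g(0, 0))  →  pair(pair(pair(e, 0), pair(e, e)), 0)   [R3 at 2]

yes — NF(t₁) = pair(pair(pair(e, 0), pair(e, e)), 0), NF(t₂) = pair(pair(pair(e, 0), pair(e, e)), 0)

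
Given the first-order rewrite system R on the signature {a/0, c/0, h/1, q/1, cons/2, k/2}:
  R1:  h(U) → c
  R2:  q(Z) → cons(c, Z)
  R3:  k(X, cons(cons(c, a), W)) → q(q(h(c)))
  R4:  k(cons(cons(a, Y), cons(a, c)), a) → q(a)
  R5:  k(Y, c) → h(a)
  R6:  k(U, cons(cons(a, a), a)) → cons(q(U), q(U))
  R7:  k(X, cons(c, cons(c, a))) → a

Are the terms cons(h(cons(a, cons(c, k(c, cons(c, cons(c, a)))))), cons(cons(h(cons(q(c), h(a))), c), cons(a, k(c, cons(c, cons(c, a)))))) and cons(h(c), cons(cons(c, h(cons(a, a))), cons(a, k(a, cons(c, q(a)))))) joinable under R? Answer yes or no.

yes — NF(t₁) = cons(c, cons(cons(c, c), cons(a, a))), NF(t₂) = cons(c, cons(cons(c, c), cons(a, a)))

Reduce t₁ = cons(h(cons(a, cons(c, k(c, cons(c, cons(c, a)))))), cons(cons(h(cons(q(c), h(a))), c), cons(a, k(c, cons(c, cons(c, a)))))):
1. cons(h(cons(a, cons(c, k(c, cons(c, cons(c, a)))))), cons(cons(h(cons(q(c), h(a))), c), cons(a, k(c, cons(c, cons(c, a))))))  →  cons(c, cons(cons(h(cons(q(c), h(a))), c), cons(a, k(c, cons(c, cons(c, a))))))   [R1 at 1]
2. cons(c, cons(cons(h(cons(q(c), h(a))), c), cons(a, k(c, cons(c, cons(c, a))))))  →  cons(c, cons(cons(c, c), cons(a, k(c, cons(c, cons(c, a))))))   [R1 at 2.1.1]
3. cons(c, cons(cons(c, c), cons(a, k(c, cons(c, cons(c, a))))))  →  cons(c, cons(cons(c, c), cons(a, a)))   [R7 at 2.2.2]

Reduce t₂ = cons(h(c), cons(cons(c, h(cons(a, a))), cons(a, k(a, cons(c, q(a)))))):
1. cons(h(c), cons(cons(c, h(cons(a, a))), cons(a, k(a, cons(c, q(a))))))  →  cons(c, cons(cons(c, h(cons(a, a))), cons(a, k(a, cons(c, q(a))))))   [R1 at 1]
2. cons(c, cons(cons(c, h(cons(a, a))), cons(a, k(a, cons(c, q(a))))))  →  cons(c, cons(cons(c, c), cons(a, k(a, cons(c, q(a))))))   [R1 at 2.1.2]
3. cons(c, cons(cons(c, c), cons(a, k(a, cons(c, q(a))))))  →  cons(c, cons(cons(c, c), cons(a, k(a, cons(c, cons(c, a))))))   [R2 at 2.2.2.2.2]
4. cons(c, cons(cons(c, c), cons(a, k(a, cons(c, cons(c, a))))))  →  cons(c, cons(cons(c, c), cons(a, a)))   [R7 at 2.2.2]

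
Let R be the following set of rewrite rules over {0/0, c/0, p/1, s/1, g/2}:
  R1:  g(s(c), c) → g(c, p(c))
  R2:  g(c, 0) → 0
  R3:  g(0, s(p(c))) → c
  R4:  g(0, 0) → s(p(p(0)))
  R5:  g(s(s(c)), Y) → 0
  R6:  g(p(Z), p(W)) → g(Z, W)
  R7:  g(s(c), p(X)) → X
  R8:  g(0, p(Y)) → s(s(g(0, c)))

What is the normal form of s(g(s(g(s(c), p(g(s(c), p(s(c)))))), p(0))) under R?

s(0)

1. s(g(s(g(s(c), p(g(s(c), p(s(c)))))), p(0)))  →  s(g(s(g(s(c), p(s(c)))), p(0)))   [R7 at 1.1.1]
2. s(g(s(g(s(c), p(s(c)))), p(0)))  →  s(g(s(s(c)), p(0)))   [R7 at 1.1.1]
3. s(g(s(s(c)), p(0)))  →  s(0)   [R5 at 1]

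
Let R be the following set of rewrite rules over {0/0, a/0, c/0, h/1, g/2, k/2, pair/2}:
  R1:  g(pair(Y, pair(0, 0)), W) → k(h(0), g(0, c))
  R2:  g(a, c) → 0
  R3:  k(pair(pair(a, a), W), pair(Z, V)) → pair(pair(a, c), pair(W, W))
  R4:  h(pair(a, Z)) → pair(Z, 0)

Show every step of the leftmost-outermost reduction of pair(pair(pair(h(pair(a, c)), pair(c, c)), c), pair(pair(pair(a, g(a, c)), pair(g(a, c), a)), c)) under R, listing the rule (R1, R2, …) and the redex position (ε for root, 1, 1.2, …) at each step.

1. pair(pair(pair(h(pair(a, c)), pair(c, c)), c), pair(pair(pair(a, g(a, c)), pair(g(a, c), a)), c))  →  pair(pair(pair(pair(c, 0), pair(c, c)), c), pair(pair(pair(a, g(a, c)), pair(g(a, c), a)), c))   [R4 at 1.1.1]
2. pair(pair(pair(pair(c, 0), pair(c, c)), c), pair(pair(pair(a, g(a, c)), pair(g(a, c), a)), c))  →  pair(pair(pair(pair(c, 0), pair(c, c)), c), pair(pair(pair(a, 0), pair(g(a, c), a)), c))   [R2 at 2.1.1.2]
3. pair(pair(pair(pair(c, 0), pair(c, c)), c), pair(pair(pair(a, 0), pair(g(a, c), a)), c))  →  pair(pair(pair(pair(c, 0), pair(c, c)), c), pair(pair(pair(a, 0), pair(0, a)), c))   [R2 at 2.1.2.1]

pair(pair(pair(pair(c, 0), pair(c, c)), c), pair(pair(pair(a, 0), pair(0, a)), c))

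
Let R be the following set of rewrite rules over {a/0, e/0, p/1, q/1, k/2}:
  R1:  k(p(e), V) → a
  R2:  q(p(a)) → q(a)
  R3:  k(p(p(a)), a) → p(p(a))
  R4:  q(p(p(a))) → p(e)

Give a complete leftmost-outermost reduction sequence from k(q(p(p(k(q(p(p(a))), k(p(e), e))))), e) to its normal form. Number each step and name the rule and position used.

1. k(q(p(p(k(q(p(p(a))), k(p(e), e))))), e)  →  k(q(p(p(k(p(e), k(p(e), e))))), e)   [R4 at 1.1.1.1.1]
2. k(q(p(p(k(p(e), k(p(e), e))))), e)  →  k(q(p(p(a))), e)   [R1 at 1.1.1.1]
3. k(q(p(p(a))), e)  →  k(p(e), e)   [R4 at 1]
4. k(p(e), e)  →  a   [R1 at ε]

a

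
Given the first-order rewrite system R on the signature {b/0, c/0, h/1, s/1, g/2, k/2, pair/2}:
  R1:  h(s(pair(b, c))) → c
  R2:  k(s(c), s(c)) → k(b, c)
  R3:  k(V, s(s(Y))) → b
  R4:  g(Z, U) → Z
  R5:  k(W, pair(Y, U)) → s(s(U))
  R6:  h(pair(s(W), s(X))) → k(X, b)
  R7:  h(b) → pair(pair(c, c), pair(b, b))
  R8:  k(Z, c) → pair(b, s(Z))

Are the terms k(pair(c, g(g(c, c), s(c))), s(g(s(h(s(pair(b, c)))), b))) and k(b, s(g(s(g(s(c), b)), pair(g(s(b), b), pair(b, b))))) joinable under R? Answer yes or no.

yes — NF(t₁) = b, NF(t₂) = b

Reduce t₁ = k(pair(c, g(g(c, c), s(c))), s(g(s(h(s(pair(b, c)))), b))):
1. k(pair(c, g(g(c, c), s(c))), s(g(s(h(s(pair(b, c)))), b)))  →  k(pair(c, g(c, c)), s(g(s(h(s(pair(b, c)))), b)))   [R4 at 1.2]
2. k(pair(c, g(c, c)), s(g(s(h(s(pair(b, c)))), b)))  →  k(pair(c, c), s(g(s(h(s(pair(b, c)))), b)))   [R4 at 1.2]
3. k(pair(c, c), s(g(s(h(s(pair(b, c)))), b)))  →  k(pair(c, c), s(s(h(s(pair(b, c))))))   [R4 at 2.1]
4. k(pair(c, c), s(s(h(s(pair(b, c))))))  →  b   [R3 at ε]

Reduce t₂ = k(b, s(g(s(g(s(c), b)), pair(g(s(b), b), pair(b, b))))):
1. k(b, s(g(s(g(s(c), b)), pair(g(s(b), b), pair(b, b)))))  →  k(b, s(s(g(s(c), b))))   [R4 at 2.1]
2. k(b, s(s(g(s(c), b))))  →  b   [R3 at ε]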